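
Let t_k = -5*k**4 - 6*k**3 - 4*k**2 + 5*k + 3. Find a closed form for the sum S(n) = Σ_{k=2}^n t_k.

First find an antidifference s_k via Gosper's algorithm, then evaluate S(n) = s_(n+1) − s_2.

Step 1: r(k) = (5*k**4 + 26*k**3 + 52*k**2 + 41*k + 7)/(5*k**4 + 6*k**3 + 4*k**2 - 5*k - 3).
So A=1 and B=1, with C=k**4 + 6*k**3/5 + 4*k**2/5 - k - 3/5.
Solve (1)·f(k+1) − (1)·f(k) = k**4 + 6*k**3/5 + 4*k**2/5 - k - 3/5.
Bound: deg f ≤ 5.
Solving with deg f ≤ 5: f(k) = k**2*(k**3 - k**2 - 3)/5.
Certificate R = B(k−1)f/C = k**2*(k**3 - k**2 - 3)/(5*k**4 + 6*k**3 + 4*k**2 - 5*k - 3) gives s_k = k**2*(-k**3 + k**2 + 3).
s_(k+1) − s_k = -5*k**4 - 6*k**3 - 4*k**2 + 5*k + 3 = t_k.
Σ_(k=2)^n t_k = s_(n+1) − s_(2) = (-n**5 - 4*n**4 - 6*n**3 - n**2 + 5*n + 3) − (-4), i.e. -n**5 - 4*n**4 - 6*n**3 - n**2 + 5*n + 7.

S(n) = -n**5 - 4*n**4 - 6*n**3 - n**2 + 5*n + 7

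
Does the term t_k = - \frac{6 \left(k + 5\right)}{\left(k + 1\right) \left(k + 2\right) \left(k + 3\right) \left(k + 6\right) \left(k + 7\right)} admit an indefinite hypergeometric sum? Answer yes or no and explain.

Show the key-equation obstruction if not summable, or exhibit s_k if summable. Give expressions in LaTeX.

Yes. s_k = \frac{k \left(- k^{2} - 9 k - 20\right)}{6 \left(k^{3} + 9 k^{2} + 20 k + 12\right)}.

t_(k+1)/t_k = (k + 1)*(k + 6)**2/((k + 4)*(k + 5)*(k + 8)).
Gosper form: A/B · C(k+1)/C(k) with A=k + 1, B=k + 8, C=k**3 + 14*k**2 + 65*k + 100.
f must satisfy (k + 1)·f(k+1) − (k + 7)·f(k) = k**3 + 14*k**2 + 65*k + 100.
deg f ≤ 6 (via 1,1,3).
Solve for f: f(k) = k*(k + 3)*(k + 4)**2*(k + 5)**2/36 (degree 6 ≤ 6).
Then R = B(k−1)f/C = k*(k + 3)*(k + 4)*(k + 7)/36, so s_k = R(k)·t_k = k*(-k**2 - 9*k - 20)/(6*(k**3 + 9*k**2 + 20*k + 12)).
s_(k+1) − s_k = 6*(-k - 5)/(k**5 + 19*k**4 + 131*k**3 + 401*k**2 + 540*k + 252) = t_k.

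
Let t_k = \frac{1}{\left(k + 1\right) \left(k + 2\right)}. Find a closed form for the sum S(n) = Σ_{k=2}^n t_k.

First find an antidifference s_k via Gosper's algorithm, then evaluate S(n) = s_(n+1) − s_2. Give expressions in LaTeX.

t_(k+1)/t_k = (k + 1)/(k + 3).
Gosper form: A/B · C(k+1)/C(k) with A=k + 1, B=k + 3, C=1.
f must satisfy (k + 1)·f(k+1) − (k + 2)·f(k) = 1.
d = 1 from the (1,1,0) case.
Solving with deg f ≤ 1: f(k) = k.
R(k) = B(k−1)·f(k)/C(k) = k*(k + 2); s_k = R·t_k = k/(k + 1).
s_(k+1) − s_k = 1/(k**2 + 3*k + 2) = t_k.
s_(n+1) = (n + 1)/(n + 2) and s_(2) = 2/3, so S(n) = (n - 1)/(3*(n + 2)).

S(n) = \frac{n - 1}{3 \left(n + 2\right)}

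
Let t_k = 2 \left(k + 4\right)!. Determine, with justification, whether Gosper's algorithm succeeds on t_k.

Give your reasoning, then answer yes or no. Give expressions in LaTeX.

No; the degree bound rules out any f.

t_(k+1)/t_k = k + 5.
Gosper form: A/B · C(k+1)/C(k) with A=k + 5, B=1, C=1.
Need (k + 5)·f(k+1) − (1)·f(k) = 1.
Degrees (1,0,0) ⇒ d ≤ -1.
d = -1 < 0 ⇒ no nonzero polynomial f; not summable.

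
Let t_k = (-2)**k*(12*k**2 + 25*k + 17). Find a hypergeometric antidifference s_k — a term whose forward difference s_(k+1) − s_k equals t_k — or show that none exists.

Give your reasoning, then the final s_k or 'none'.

Compute t_(k+1)/t_k: get 2*(-12*k**2 - 49*k - 54)/(12*k**2 + 25*k + 17).
So A=-2 and B=1, with C=k**2 + 25*k/12 + 17/12.
Key eq: (-2)·f(k+1) = (1)·f(k) + (k**2 + 25*k/12 + 17/12).
d = 2 from the (0,0,2) case.
Coefficient equations give f(k) = -(4*k**2 + 3*k + 1)/12.
Then R = B(k−1)f/C = -(4*k**2 + 3*k + 1)/(12*k**2 + 25*k + 17), so s_k = R(k)·t_k = (-2)**k*(-4*k**2 - 3*k - 1).
Check: Δs_k = (-2)**k*(12*k**2 + 25*k + 17). ✓

s_k = (-2)**k*(-4*k**2 - 3*k - 1)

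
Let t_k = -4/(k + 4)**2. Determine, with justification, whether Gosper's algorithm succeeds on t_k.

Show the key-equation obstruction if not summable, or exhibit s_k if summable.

No — the linear system for f has no solution.

Step 1: r(k) = (k + 4)**2/(k + 5)**2.
Take A(k)=k**2 + 8*k + 16, B(k)=k**2 + 10*k + 25, C(k)=1.
Set up (k**2 + 8*k + 16)·f(k+1) − (k**2 + 8*k + 16)·f(k) − (1) = 0.
Bound: deg f ≤ 0.
Write f(k) = c0. Then LHS − RHS = -1, requiring -1 = 0: contradictory. No certificate.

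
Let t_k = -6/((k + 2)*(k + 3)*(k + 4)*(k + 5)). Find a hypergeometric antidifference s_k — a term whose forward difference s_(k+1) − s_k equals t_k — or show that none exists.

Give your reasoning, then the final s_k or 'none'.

t_(k+1)/t_k = (k + 2)/(k + 6).
So A=k + 2 and B=k + 6, with C=1.
f must satisfy (k + 2)·f(k+1) − (k + 5)·f(k) = 1.
deg f ≤ 3 (via 1,1,0).
A polynomial solution: f(k) = k*(k**2 + 9*k + 26)/72.
Get s_k = R·t_k = k*(-k**2 - 9*k - 26)/(12*(k + 2)*(k + 3)*(k + 4)) with R(k) = B(k−1)f(k)/C(k) = k*(k + 5)*(k**2 + 9*k + 26)/72.
Δs = -6/(k**4 + 14*k**3 + 71*k**2 + 154*k + 120), as required.

s_k = k*(-k**2 - 9*k - 26)/(12*(k + 2)*(k + 3)*(k + 4))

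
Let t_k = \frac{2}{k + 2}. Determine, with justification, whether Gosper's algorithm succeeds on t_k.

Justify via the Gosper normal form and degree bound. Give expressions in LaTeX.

No. Not Gosper-summable.

The ratio is (k + 2)/(k + 3).
A = k + 2, B = k + 3, C = 1.
Key eq: (k + 2)·f(k+1) = (k + 2)·f(k) + (1).
From deg A=1, deg B=1, deg C=0: d=0.
Generic f = c0 gives residual -1; -1 = 0 cannot hold, so t_k is not Gosper-summable.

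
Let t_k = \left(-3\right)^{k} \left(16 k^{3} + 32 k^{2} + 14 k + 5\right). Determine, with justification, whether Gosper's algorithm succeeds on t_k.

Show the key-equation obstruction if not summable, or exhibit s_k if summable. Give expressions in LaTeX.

t_(k+1)/t_k = 3*(-16*k**3 - 80*k**2 - 126*k - 67)/(16*k**3 + 32*k**2 + 14*k + 5).
Normal form (A,B,C) = (-3, 1, k**3 + 2*k**2 + 7*k/8 + 5/16).
Need (-3)·f(k+1) − (1)·f(k) = k**3 + 2*k**2 + 7*k/8 + 5/16.
Bound: deg f ≤ 3.
Match coefficients ⇒ f(k) = -(4*k**3 - k**2 - 4*k + 2)/16.
Get s_k = R·t_k = (-3)**k*(-4*k**3 + k**2 + 4*k - 2) with R(k) = B(k−1)f(k)/C(k) = -(4*k**3 - k**2 - 4*k + 2)/(16*k**3 + 32*k**2 + 14*k + 5).
s_(k+1) − s_k = (-3)**k*(16*k**3 + 32*k**2 + 14*k + 5) = t_k.

Yes. s_k = \left(-3\right)^{k} \left(- 4 k^{3} + k^{2} + 4 k - 2\right).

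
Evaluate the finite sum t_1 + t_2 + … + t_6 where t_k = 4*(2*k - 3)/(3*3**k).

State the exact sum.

Compute t_(k+1)/t_k: get (2*k - 1)/(3*(2*k - 3)).
A = 1/3, B = 1, C = k - 3/2.
f must satisfy (1/3)·f(k+1) − (1)·f(k) = k - 3/2.
deg f ≤ 1 (via 0,0,1).
A polynomial solution: f(k) = -3*(k - 1)/2.
Get s_k = R·t_k = 4*(1 - k)/3**k with R(k) = B(k−1)f(k)/C(k) = -3*(k - 1)/(2*k - 3).
s_(k+1) − s_k = 4*(2*k - 3)/(3*3**k) = t_k.
Σ_(k=1)^(6) t_k = s_(7) − s_(1) = -8/729 − (0) = -8/729.

Σ = -8/729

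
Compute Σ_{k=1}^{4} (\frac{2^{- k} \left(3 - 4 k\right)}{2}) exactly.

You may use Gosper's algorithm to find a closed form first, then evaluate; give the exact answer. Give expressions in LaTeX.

Ratio r(k) = (4*k + 1)/(2*(4*k - 3)).
Take A(k)=1/2, B(k)=1, C(k)=k - 3/4.
Need (1/2)·f(k+1) − (1)·f(k) = k - 3/4.
Degrees (0,0,1) ⇒ d ≤ 1.
A polynomial solution: f(k) = -(4*k + 1)/2.
Then R = B(k−1)f/C = -2*(4*k + 1)/(4*k - 3), so s_k = R(k)·t_k = (4*k + 1)/2**k.
s_(k+1) − s_k = (3 - 4*k)/(2*2**k) = t_k.
Σ_(k=1)^(4) t_k = s_(5) − s_(1) = 21/32 − (5/2) = -59/32.

Σ = -59/32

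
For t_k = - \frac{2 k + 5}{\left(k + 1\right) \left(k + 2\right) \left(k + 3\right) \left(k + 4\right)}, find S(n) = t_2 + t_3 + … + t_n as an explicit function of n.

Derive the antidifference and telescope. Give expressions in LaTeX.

S(n) = \frac{- n^{2} - 6 n + 7}{15 \left(n^{2} + 6 n + 8\right)}

The ratio is (k + 1)*(2*k + 7)/((k + 5)*(2*k + 5)).
So A=k + 1 and B=k + 5, with C=k + 5/2.
Set up (k + 1)·f(k+1) − (k + 4)·f(k) − (k + 5/2) = 0.
d = 3 from the (1,1,1) case.
Coefficient equations give f(k) = k*(k + 2)*(k + 4)/6.
Then R = B(k−1)f/C = k*(k + 2)*(k + 4)**2/(3*(2*k + 5)), so s_k = R(k)·t_k = k*(-k - 4)/(3*(k**2 + 4*k + 3)).
Δs = (-2*k - 5)/(k**4 + 10*k**3 + 35*k**2 + 50*k + 24), as required.
Telescope: S(n) = s_(n+1) − s_(2) = (-n**2 - 6*n - 5)/(3*(n**2 + 6*n + 8)) − (-4/15) = (-n**2 - 6*n + 7)/(15*(n**2 + 6*n + 8)).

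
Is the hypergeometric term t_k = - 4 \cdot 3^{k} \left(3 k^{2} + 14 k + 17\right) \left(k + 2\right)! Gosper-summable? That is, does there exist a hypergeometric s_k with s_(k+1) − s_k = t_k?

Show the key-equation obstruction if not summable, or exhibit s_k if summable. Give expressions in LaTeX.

Ratio r(k) = 3*(3*k**3 + 29*k**2 + 94*k + 102)/(3*k**2 + 14*k + 17).
Take A(k)=3*k + 9, B(k)=1, C(k)=k**2 + 14*k/3 + 17/3.
Solve (3*k + 9)·f(k+1) − (1)·f(k) = k**2 + 14*k/3 + 17/3.
From deg A=1, deg B=0, deg C=2: d=1.
Match coefficients ⇒ f(k) = (k + 1)/3.
R(k) = B(k−1)·f(k)/C(k) = (k + 1)/(3*k**2 + 14*k + 17); s_k = R·t_k = -4*3**k*(k + 1)*factorial(k + 2).
Verify: -4*3**k*(3*k**2 + 14*k + 17)*factorial(k + 2) matches t_k.

Yes. s_k = - 4 \cdot 3^{k} \left(k + 1\right) \left(k + 2\right)!.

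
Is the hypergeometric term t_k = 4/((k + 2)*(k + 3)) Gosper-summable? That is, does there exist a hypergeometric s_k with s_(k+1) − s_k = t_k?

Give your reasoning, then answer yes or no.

Yes. s_k = 2*k/(k + 2).

t_(k+1)/t_k = (k + 2)/(k + 4).
So A=k + 2 and B=k + 4, with C=1.
Set up (k + 2)·f(k+1) − (k + 3)·f(k) − (1) = 0.
deg f ≤ 1 (via 1,1,0).
Coefficient equations give f(k) = k/2.
Then R = B(k−1)f/C = k*(k + 3)/2, so s_k = R(k)·t_k = 2*k/(k + 2).
Check: Δs_k = 4/(k**2 + 5*k + 6). ✓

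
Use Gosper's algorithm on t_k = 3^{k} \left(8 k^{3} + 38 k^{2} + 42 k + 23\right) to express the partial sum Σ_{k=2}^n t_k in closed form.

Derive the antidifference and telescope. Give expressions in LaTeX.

Compute t_(k+1)/t_k: get 3*(8*k**3 + 62*k**2 + 142*k + 111)/(8*k**3 + 38*k**2 + 42*k + 23).
Factor: A=3; B=1; C=k**3 + 19*k**2/4 + 21*k/4 + 23/8.
Set up (3)·f(k+1) − (1)·f(k) − (k**3 + 19*k**2/4 + 21*k/4 + 23/8) = 0.
deg f ≤ 3 (via 0,0,3).
A polynomial solution: f(k) = (4*k**3 + k**2 + 4)/8.
So s_k = (B(k−1)f/C)·t_k = ((4*k**3 + k**2 + 4)/(8*k**3 + 38*k**2 + 42*k + 23))·t_k = 3**k*(4*k**3 + k**2 + 4).
Check: Δs_k = 3**k*(8*k**3 + 38*k**2 + 42*k + 23). ✓
s_(n+1) = 3**(n + 1)*(4*n**3 + 13*n**2 + 14*n + 9) and s_(2) = 360, so S(n) = 12*3**n*n**3 + 39*3**n*n**2 + 42*3**n*n + 27*3**n - 360.

S(n) = 12 \cdot 3^{n} n^{3} + 39 \cdot 3^{n} n^{2} + 42 \cdot 3^{n} n + 27 \cdot 3^{n} - 360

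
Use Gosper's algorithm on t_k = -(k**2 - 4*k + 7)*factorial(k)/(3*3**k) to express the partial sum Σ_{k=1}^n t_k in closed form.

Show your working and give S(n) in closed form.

Ratio r(k) = (k**3 - k**2 + 2*k + 4)/(3*(k**2 - 4*k + 7)).
So A=k/3 + 1/3 and B=1, with C=k**2 - 4*k + 7.
Solve (k/3 + 1/3)·f(k+1) − (1)·f(k) = k**2 - 4*k + 7.
Degrees (1,0,2) ⇒ d ≤ 1.
Match coefficients ⇒ f(k) = 3*(k - 3).
So s_k = (B(k−1)f/C)·t_k = (3*(k - 3)/(k**2 - 4*k + 7))·t_k = -(k - 3)*factorial(k)/3**k.
Check: Δs_k = -(k**2 - 4*k + 7)*factorial(k)/(3*3**k). ✓
s_(n+1) = -3**(-n - 1)*(n - 2)*factorial(n + 1) and s_(1) = 2/3, so S(n) = 3**(-n - 1)*(-2*3**n - n**2*factorial(n) + n*factorial(n) + 2*factorial(n)).

S(n) = 3**(-n - 1)*(-2*3**n - n**2*factorial(n) + n*factorial(n) + 2*factorial(n))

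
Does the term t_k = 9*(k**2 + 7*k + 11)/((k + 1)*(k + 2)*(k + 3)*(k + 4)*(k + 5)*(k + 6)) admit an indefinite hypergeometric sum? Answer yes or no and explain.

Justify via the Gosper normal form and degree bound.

r(k) = (k + 1)*(7*k + (k + 1)**2 + 18)/((k + 7)*(k**2 + 7*k + 11)) after simplifying.
So A=k + 1 and B=k + 7, with C=k**2 + 7*k + 11.
f must satisfy (k + 1)·f(k+1) − (k + 6)·f(k) = k**2 + 7*k + 11.
d = 5 from the (1,1,2) case.
Solving with deg f ≤ 5: f(k) = k*(k + 2)*(k + 4)*(k**2 + 9*k + 23)/45.
Get s_k = R·t_k = k*(k**2 + 9*k + 23)/(5*(k**3 + 9*k**2 + 23*k + 15)) with R(k) = B(k−1)f(k)/C(k) = k*(k + 2)*(k + 4)*(k + 6)*(k**2 + 9*k + 23)/(45*(k**2 + 7*k + 11)).
Δs = 9*(k**2 + 7*k + 11)/(k**6 + 21*k**5 + 175*k**4 + 735*k**3 + 1624*k**2 + 1764*k + 720), as required.

Yes. s_k = k*(k**2 + 9*k + 23)/(5*(k**3 + 9*k**2 + 23*k + 15)).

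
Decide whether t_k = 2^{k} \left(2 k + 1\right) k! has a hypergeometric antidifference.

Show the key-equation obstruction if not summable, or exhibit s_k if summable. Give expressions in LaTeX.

r(k) = 2*(k + 1)*(2*k + 3)/(2*k + 1) after simplifying.
Normal form (A,B,C) = (2*k + 2, 1, k + 1/2).
f must satisfy (2*k + 2)·f(k+1) − (1)·f(k) = k + 1/2.
Degrees (1,0,1) ⇒ d ≤ 0.
Match coefficients ⇒ f(k) = 1/2.
Then R = B(k−1)f/C = 1/(2*k + 1), so s_k = R(k)·t_k = 2**k*factorial(k).
Δs = 2**k*(2*k + 1)*factorial(k), as required.

Yes. s_k = 2^{k} k!.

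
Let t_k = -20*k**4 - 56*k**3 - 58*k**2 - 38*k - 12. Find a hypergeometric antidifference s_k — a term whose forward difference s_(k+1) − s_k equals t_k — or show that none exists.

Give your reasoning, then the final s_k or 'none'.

r(k) = (10*k**4 + 68*k**3 + 173*k**2 + 201*k + 92)/(10*k**4 + 28*k**3 + 29*k**2 + 19*k + 6) after simplifying.
Gosper form: A/B · C(k+1)/C(k) with A=1, B=1, C=k**4 + 14*k**3/5 + 29*k**2/10 + 19*k/10 + 3/5.
f must satisfy (1)·f(k+1) − (1)·f(k) = k**4 + 14*k**3/5 + 29*k**2/10 + 19*k/10 + 3/5.
From deg A=0, deg B=0, deg C=4: d=5.
Solve for f: f(k) = k*(2*k**4 + 2*k**3 - k**2 + 2*k + 1)/10 (degree 5 ≤ 5).
Certificate R = B(k−1)f/C = k*(2*k**4 + 2*k**3 - k**2 + 2*k + 1)/(10*k**4 + 28*k**3 + 29*k**2 + 19*k + 6) gives s_k = 2*k*(-2*k**4 - 2*k**3 + k**2 - 2*k - 1).
Check: Δs_k = -20*k**4 - 56*k**3 - 58*k**2 - 38*k - 12. ✓

s_k = 2*k*(-2*k**4 - 2*k**3 + k**2 - 2*k - 1)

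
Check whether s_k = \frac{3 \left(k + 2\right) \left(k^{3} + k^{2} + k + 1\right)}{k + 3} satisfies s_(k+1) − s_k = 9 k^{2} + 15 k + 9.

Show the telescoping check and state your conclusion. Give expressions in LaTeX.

s_(k+1) = 3*(k + 3)*(k + (k + 1)**3 + (k + 1)**2 + 2)/(k + 4)
s_(k+1) − s_k = 3*(3*k**4 + 24*k**3 + 61*k**2 + 64*k + 28)/(k**2 + 7*k + 12)
(s_(k+1) − s_k) − t_k = 3*(-2*k**3 - 13*k**2 - 17*k - 8)/(k**2 + 7*k + 12)

Invalid: residual \frac{3 \left(- 2 k^{3} - 13 k^{2} - 17 k - 8\right)}{k^{2} + 7 k + 12} ≠ 0.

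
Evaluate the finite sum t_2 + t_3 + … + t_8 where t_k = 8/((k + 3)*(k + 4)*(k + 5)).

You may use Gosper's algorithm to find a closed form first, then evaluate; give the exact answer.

t_(k+1)/t_k = (k + 3)/(k + 6).
A = k + 3, B = k + 6, C = 1.
Key eq: (k + 3)·f(k+1) = (k + 5)·f(k) + (1).
Bound: deg f ≤ 2.
Solve for f: f(k) = k*(k + 7)/24 (degree 2 ≤ 2).
R(k) = B(k−1)·f(k)/C(k) = k*(k + 5)*(k + 7)/24; s_k = R·t_k = k*(k + 7)/(3*(k + 3)*(k + 4)).
Verify: 8/(k**3 + 12*k**2 + 47*k + 60) matches t_k.
Telescoping: Σ = s_(9) − s_(2) = 4/13 − (1/5) = 7/65.

Σ = 7/65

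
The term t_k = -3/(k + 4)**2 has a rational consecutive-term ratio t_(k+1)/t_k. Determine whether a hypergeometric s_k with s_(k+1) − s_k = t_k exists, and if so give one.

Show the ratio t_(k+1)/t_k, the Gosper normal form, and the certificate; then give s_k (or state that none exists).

The ratio is (k + 4)**2/(k + 5)**2.
Normal form (A,B,C) = (k**2 + 8*k + 16, k**2 + 10*k + 25, 1).
Solve (k**2 + 8*k + 16)·f(k+1) − (k**2 + 8*k + 16)·f(k) = 1.
d = 0 from the (2,2,0) case.
f = c0 ⇒ A·f(k+1) − B(k−1)·f(k) − C = -1. The system {-1 = 0} is inconsistent; no antidifference.

none — t_k is not Gosper-summable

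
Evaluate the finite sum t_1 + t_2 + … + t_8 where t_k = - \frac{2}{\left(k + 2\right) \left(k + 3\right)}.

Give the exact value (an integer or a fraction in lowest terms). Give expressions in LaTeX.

Σ = -16/33

Compute t_(k+1)/t_k: get (k + 2)/(k + 4).
So A=k + 2 and B=k + 4, with C=1.
Key eq: (k + 2)·f(k+1) = (k + 3)·f(k) + (1).
deg f ≤ 1 (via 1,1,0).
Solve for f: f(k) = k/2 (degree 1 ≤ 1).
Then R = B(k−1)f/C = k*(k + 3)/2, so s_k = R(k)·t_k = -k/(k + 2).
Verify: -2/(k**2 + 5*k + 6) matches t_k.
Sum = s_(9) − s_(1); s_(9) = -9/11, s_(1) = -1/3 ⇒ -16/33.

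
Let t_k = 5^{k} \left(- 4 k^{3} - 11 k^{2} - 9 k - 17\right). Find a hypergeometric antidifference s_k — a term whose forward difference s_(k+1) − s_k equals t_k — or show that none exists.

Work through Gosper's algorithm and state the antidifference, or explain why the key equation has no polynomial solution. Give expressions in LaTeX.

t_(k+1)/t_k = 5*(4*k**3 + 23*k**2 + 43*k + 41)/(4*k**3 + 11*k**2 + 9*k + 17).
So A=5 and B=1, with C=k**3 + 11*k**2/4 + 9*k/4 + 17/4.
Solve (5)·f(k+1) − (1)·f(k) = k**3 + 11*k**2/4 + 9*k/4 + 17/4.
From deg A=0, deg B=0, deg C=3: d=3.
Solve for f: f(k) = (k + 1)*(k**2 - 2*k + 3)/4 (degree 3 ≤ 3).
Then R = B(k−1)f/C = (k + 1)*(k**2 - 2*k + 3)/(4*k**3 + 11*k**2 + 9*k + 17), so s_k = R(k)·t_k = 5**k*(-k**3 + k**2 - k - 3).
Check: Δs_k = 5**k*(-4*k**3 - 11*k**2 - 9*k - 17). ✓

s_k = 5^{k} \left(- k^{3} + k^{2} - k - 3\right)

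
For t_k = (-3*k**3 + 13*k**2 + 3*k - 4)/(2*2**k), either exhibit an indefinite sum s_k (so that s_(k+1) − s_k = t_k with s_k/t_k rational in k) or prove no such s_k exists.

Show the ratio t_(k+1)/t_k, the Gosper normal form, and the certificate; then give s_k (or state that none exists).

Ratio r(k) = (3*k**3 - 4*k**2 - 20*k - 9)/(2*(3*k**3 - 13*k**2 - 3*k + 4)).
Normal form (A,B,C) = (1/2, 1, k**3 - 13*k**2/3 - k + 4/3).
f must satisfy (1/2)·f(k+1) − (1)·f(k) = k**3 - 13*k**2/3 - k + 4/3.
Bound: deg f ≤ 3.
Solving with deg f ≤ 3: f(k) = -2*(3*k - 1)*(k**2 - k - 1)/3.
Get s_k = R·t_k = (3*k**3 - 4*k**2 - 2*k + 1)/2**k with R(k) = B(k−1)f(k)/C(k) = -2*(3*k - 1)*(k**2 - k - 1)/(3*k**3 - 13*k**2 - 3*k + 4).
Check: Δs_k = (-3*k**3 + 13*k**2 + 3*k - 4)/(2*2**k). ✓

s_k = (3*k**3 - 4*k**2 - 2*k + 1)/2**k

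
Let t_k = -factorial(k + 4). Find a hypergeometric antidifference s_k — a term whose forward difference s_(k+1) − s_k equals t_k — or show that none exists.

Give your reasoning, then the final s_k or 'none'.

t_(k+1)/t_k = k + 5.
Take A(k)=k + 5, B(k)=1, C(k)=1.
Set up (k + 5)·f(k+1) − (1)·f(k) − (1) = 0.
d = -1 from the (1,0,0) case.
deg f ≤ -1 is impossible — no certificate.

no hypergeometric antidifference exists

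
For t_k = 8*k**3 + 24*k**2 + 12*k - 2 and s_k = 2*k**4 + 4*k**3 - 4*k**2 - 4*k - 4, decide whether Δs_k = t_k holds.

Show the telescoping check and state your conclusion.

s_(k+1) = 2*k**4 + 12*k**3 + 20*k**2 + 8*k - 6
s_(k+1) − s_k = 8*k**3 + 24*k**2 + 12*k - 2
(s_(k+1) − s_k) − t_k = 0

Valid: the claim telescopes to t_k.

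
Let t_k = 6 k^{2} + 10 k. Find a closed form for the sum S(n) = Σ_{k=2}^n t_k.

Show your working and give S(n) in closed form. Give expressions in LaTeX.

Compute t_(k+1)/t_k: get (3*k**2 + 11*k + 8)/(k*(3*k + 5)).
Factor: A=1; B=1; C=k**2 + 5*k/3.
Solve (1)·f(k+1) − (1)·f(k) = k**2 + 5*k/3.
deg f ≤ 3 (via 0,0,2).
Solving with deg f ≤ 3: f(k) = k*(k - 1)*(k + 2)/3.
Certificate R = B(k−1)f/C = (k - 1)*(k + 2)/(3*k + 5) gives s_k = 2*k*(k**2 + k - 2).
Δs = 2*k*(3*k + 5), as required.
Σ_(k=2)^n t_k = s_(n+1) − s_(2) = (2*n*(n**2 + 4*n + 3)) − (16), i.e. 2*n**3 + 8*n**2 + 6*n - 16.

S(n) = 2 n^{3} + 8 n^{2} + 6 n - 16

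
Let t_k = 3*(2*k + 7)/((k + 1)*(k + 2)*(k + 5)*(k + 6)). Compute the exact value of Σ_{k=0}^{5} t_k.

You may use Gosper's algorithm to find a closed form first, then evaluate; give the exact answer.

Σ = 216/385

t_(k+1)/t_k = (k + 1)*(k + 5)*(2*k + 9)/((k + 3)*(k + 7)*(2*k + 7)).
Normal form (A,B,C) = (k + 1, k + 7, k**3 + 21*k**2/2 + 73*k/2 + 42).
Need (k + 1)·f(k+1) − (k + 6)·f(k) = k**3 + 21*k**2/2 + 73*k/2 + 42.
Bound: deg f ≤ 5.
Coefficient equations give f(k) = k*(k + 2)*(k + 3)*(k + 4)*(k + 6)/10.
R(k) = B(k−1)·f(k)/C(k) = k*(k + 2)*(k + 6)**2/(5*(2*k + 7)); s_k = R·t_k = 3*k*(k + 6)/(5*(k**2 + 6*k + 5)).
Check: Δs_k = 3*(2*k + 7)/(k**4 + 14*k**3 + 65*k**2 + 112*k + 60). ✓
Telescoping: Σ = s_(6) − s_(0) = 216/385 − (0) = 216/385.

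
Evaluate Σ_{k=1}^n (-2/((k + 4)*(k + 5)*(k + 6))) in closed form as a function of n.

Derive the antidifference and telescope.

t_(k+1)/t_k = (k + 4)/(k + 7).
Take A(k)=k + 4, B(k)=k + 7, C(k)=1.
Solve (k + 4)·f(k+1) − (k + 6)·f(k) = 1.
Bound: deg f ≤ 2.
A polynomial solution: f(k) = k*(k + 9)/40.
Get s_k = R·t_k = k*(-k - 9)/(20*(k + 4)*(k + 5)) with R(k) = B(k−1)f(k)/C(k) = k*(k + 6)*(k + 9)/40.
Δs = -2/(k**3 + 15*k**2 + 74*k + 120), as required.
Evaluate: s_(n+1) = (-n**2 - 11*n - 10)/(20*(n**2 + 11*n + 30)); subtract s_(1) = -1/60 ⇒ S(n) = n*(-n - 11)/(30*(n**2 + 11*n + 30)).

S(n) = n*(-n - 11)/(30*(n**2 + 11*n + 30))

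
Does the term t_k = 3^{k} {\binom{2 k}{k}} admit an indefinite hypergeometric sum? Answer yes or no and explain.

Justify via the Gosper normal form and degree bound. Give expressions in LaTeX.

No; the degree bound rules out any f.

Ratio r(k) = 6*(2*k + 1)/(k + 1).
Take A(k)=12*k + 6, B(k)=k + 1, C(k)=1.
Set up (12*k + 6)·f(k+1) − (k)·f(k) − (1) = 0.
From deg A=1, deg B=1, deg C=0: d=-1.
Negative degree bound (-1): no f exists, t_k not Gosper-summable.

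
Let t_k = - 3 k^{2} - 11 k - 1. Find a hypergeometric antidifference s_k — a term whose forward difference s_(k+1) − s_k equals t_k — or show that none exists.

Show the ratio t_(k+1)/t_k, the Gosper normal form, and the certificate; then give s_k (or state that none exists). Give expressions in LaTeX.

r(k) = (3*k**2 + 17*k + 15)/(3*k**2 + 11*k + 1) after simplifying.
Factor: A=1; B=1; C=k**2 + 11*k/3 + 1/3.
f must satisfy (1)·f(k+1) − (1)·f(k) = k**2 + 11*k/3 + 1/3.
From deg A=0, deg B=0, deg C=2: d=3.
Match coefficients ⇒ f(k) = k*(k**2 + 4*k - 4)/3.
Certificate R = B(k−1)f/C = k*(k**2 + 4*k - 4)/(3*k**2 + 11*k + 1) gives s_k = k*(-k**2 - 4*k + 4).
Δs = -3*k**2 - 11*k - 1, as required.

s_k = k \left(- k^{2} - 4 k + 4\right)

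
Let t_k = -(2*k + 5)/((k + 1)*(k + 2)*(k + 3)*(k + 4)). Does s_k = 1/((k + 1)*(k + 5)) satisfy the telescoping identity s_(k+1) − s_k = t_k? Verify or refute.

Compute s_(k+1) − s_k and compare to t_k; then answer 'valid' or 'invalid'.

Invalid: residual 6*(k**2 + 7*k + 11)/(k**6 + 21*k**5 + 175*k**4 + 735*k**3 + 1624*k**2 + 1764*k + 720) ≠ 0.

s_(k+1) = 1/((k + 2)*(k + 6))
s_(k+1) − s_k = (-2*k - 7)/(k**4 + 14*k**3 + 65*k**2 + 112*k + 60)
(s_(k+1) − s_k) − t_k = 6*(k**2 + 7*k + 11)/(k**6 + 21*k**5 + 175*k**4 + 735*k**3 + 1624*k**2 + 1764*k + 720)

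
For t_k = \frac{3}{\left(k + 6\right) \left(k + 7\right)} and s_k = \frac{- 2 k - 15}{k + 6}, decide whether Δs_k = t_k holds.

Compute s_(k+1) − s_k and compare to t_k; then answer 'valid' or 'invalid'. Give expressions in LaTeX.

s_(k+1) = (-2*k - 17)/(k + 7)
s_(k+1) − s_k = 3/(k**2 + 13*k + 42)
(s_(k+1) − s_k) − t_k = 0

Valid: the claim telescopes to t_k.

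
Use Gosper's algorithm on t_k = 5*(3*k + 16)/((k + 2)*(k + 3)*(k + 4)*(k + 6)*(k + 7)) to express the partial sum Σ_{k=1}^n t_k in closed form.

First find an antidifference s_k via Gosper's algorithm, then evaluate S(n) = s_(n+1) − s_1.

r(k) = (k + 2)*(k + 6)*(3*k + 19)/((k + 5)*(k + 8)*(3*k + 16)) after simplifying.
Factor: A=k + 2; B=k + 8; C=k**2 + 31*k/3 + 80/3.
Need (k + 2)·f(k+1) − (k + 7)·f(k) = k**2 + 31*k/3 + 80/3.
From deg A=1, deg B=1, deg C=2: d=5.
A polynomial solution: f(k) = k*(k + 4)*(k + 5)*(k**2 + 11*k + 36)/108.
Get s_k = R·t_k = 5*k*(k**2 + 11*k + 36)/(36*(k**3 + 11*k**2 + 36*k + 36)) with R(k) = B(k−1)f(k)/C(k) = k*(k + 4)*(k + 7)*(k**2 + 11*k + 36)/(36*(3*k + 16)).
Δs = 5*(3*k + 16)/(k**5 + 22*k**4 + 185*k**3 + 740*k**2 + 1404*k + 1008), as required.
Telescope: S(n) = s_(n+1) − s_(1) = 5*(n**3 + 14*n**2 + 61*n + 48)/(36*(n**3 + 14*n**2 + 61*n + 84)) − (5/63) = 5*n*(n**2 + 14*n + 61)/(84*(n**3 + 14*n**2 + 61*n + 84)).

S(n) = 5*n*(n**2 + 14*n + 61)/(84*(n**3 + 14*n**2 + 61*n + 84))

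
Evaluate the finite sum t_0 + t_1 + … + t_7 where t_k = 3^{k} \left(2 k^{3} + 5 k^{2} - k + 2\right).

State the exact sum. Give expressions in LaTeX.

Σ = 2578472

Compute t_(k+1)/t_k: get 3*(2*k**3 + 11*k**2 + 15*k + 8)/(2*k**3 + 5*k**2 - k + 2).
Gosper form: A/B · C(k+1)/C(k) with A=3, B=1, C=k**3 + 5*k**2/2 - k/2 + 1.
f must satisfy (3)·f(k+1) − (1)·f(k) = k**3 + 5*k**2/2 - k/2 + 1.
From deg A=0, deg B=0, deg C=3: d=3.
Solving with deg f ≤ 3: f(k) = (k**3 - 2*k**2 + k + 1)/2.
Get s_k = R·t_k = 3**k*(k**3 - 2*k**2 + k + 1) with R(k) = B(k−1)f(k)/C(k) = (k**3 - 2*k**2 + k + 1)/(2*k**3 + 5*k**2 - k + 2).
Δs = 3**k*(2*k**3 + 5*k**2 - k + 2), as required.
Telescoping: Σ = s_(8) − s_(0) = 2578473 − (1) = 2578472.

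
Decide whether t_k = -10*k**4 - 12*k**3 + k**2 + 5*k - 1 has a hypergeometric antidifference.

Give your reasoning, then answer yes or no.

Yes. s_k = k*(-2*k**4 + 2*k**3 + 3*k**2 - k - 3).

Compute t_(k+1)/t_k: get (10*k**4 + 52*k**3 + 95*k**2 + 69*k + 17)/(10*k**4 + 12*k**3 - k**2 - 5*k + 1).
Gosper form: A/B · C(k+1)/C(k) with A=1, B=1, C=k**4 + 6*k**3/5 - k**2/10 - k/2 + 1/10.
Set up (1)·f(k+1) − (1)·f(k) − (k**4 + 6*k**3/5 - k**2/10 - k/2 + 1/10) = 0.
deg f ≤ 5 (via 0,0,4).
Coefficient equations give f(k) = k*(2*k**4 - 2*k**3 - 3*k**2 + k + 3)/10.
R(k) = B(k−1)·f(k)/C(k) = k*(2*k**4 - 2*k**3 - 3*k**2 + k + 3)/(10*k**4 + 12*k**3 - k**2 - 5*k + 1); s_k = R·t_k = k*(-2*k**4 + 2*k**3 + 3*k**2 - k - 3).
s_(k+1) − s_k = -10*k**4 - 12*k**3 + k**2 + 5*k - 1 = t_k.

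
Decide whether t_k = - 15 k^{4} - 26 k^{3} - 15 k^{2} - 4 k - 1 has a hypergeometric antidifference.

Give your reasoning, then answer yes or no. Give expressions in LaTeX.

Yes. s_k = k \left(- 3 k^{4} + k^{3} + 3 k^{2} - k - 1\right).

t_(k+1)/t_k = (15*k**4 + 86*k**3 + 183*k**2 + 172*k + 61)/(15*k**4 + 26*k**3 + 15*k**2 + 4*k + 1).
Gosper form: A/B · C(k+1)/C(k) with A=1, B=1, C=k**4 + 26*k**3/15 + k**2 + 4*k/15 + 1/15.
Set up (1)·f(k+1) − (1)·f(k) − (k**4 + 26*k**3/15 + k**2 + 4*k/15 + 1/15) = 0.
d = 5 from the (0,0,4) case.
Coefficient equations give f(k) = k*(3*k**4 - k**3 - 3*k**2 + k + 1)/15.
Then R = B(k−1)f/C = k*(3*k**4 - k**3 - 3*k**2 + k + 1)/(15*k**4 + 26*k**3 + 15*k**2 + 4*k + 1), so s_k = R(k)·t_k = k*(-3*k**4 + k**3 + 3*k**2 - k - 1).
Check: Δs_k = -15*k**4 - 26*k**3 - 15*k**2 - 4*k - 1. ✓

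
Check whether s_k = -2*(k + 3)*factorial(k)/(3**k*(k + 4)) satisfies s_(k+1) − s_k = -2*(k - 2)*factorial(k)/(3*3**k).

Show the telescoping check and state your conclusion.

s_(k+1) = -2*(k + 4)*factorial(k + 1)/(3*3**k*(k + 5))
s_(k+1) − s_k = -2*(k**3 + 6*k**2 - 29)*factorial(k)/(3*3**k*(k + 4)*(k + 5))
(s_(k+1) − s_k) − t_k = 2*(k**2 + 2*k - 11)*factorial(k)/(3*3**k*(k + 4)*(k + 5))

Invalid: residual 2*(k**2 + 2*k - 11)*factorial(k)/(3*3**k*(k + 4)*(k + 5)) ≠ 0.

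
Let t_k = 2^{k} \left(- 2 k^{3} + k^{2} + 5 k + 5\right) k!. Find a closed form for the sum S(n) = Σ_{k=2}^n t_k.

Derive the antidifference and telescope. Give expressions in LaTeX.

S(n) = - 2 \cdot 2^{n} n^{3} n! + 8 \cdot 2^{n} n n! + 6 \cdot 2^{n} n! - 24

r(k) = 2*(2*k**4 + 7*k**3 + 4*k**2 - 10*k - 9)/(2*k**3 - k**2 - 5*k - 5) after simplifying.
So A=2*k + 2 and B=1, with C=k**3 - k**2/2 - 5*k/2 - 5/2.
Key eq: (2*k + 2)·f(k+1) = (1)·f(k) + (k**3 - k**2/2 - 5*k/2 - 5/2).
deg f ≤ 2 (via 1,0,3).
Solving with deg f ≤ 2: f(k) = (k**2 - 3*k - 1)/2.
R(k) = B(k−1)·f(k)/C(k) = (k**2 - 3*k - 1)/(2*k**3 - k**2 - 5*k - 5); s_k = R·t_k = 2**k*(-k**2 + 3*k + 1)*factorial(k).
s_(k+1) − s_k = 2**k*(-2*k**3 + k**2 + 5*k + 5)*factorial(k) = t_k.
Σ_(k=2)^n t_k = s_(n+1) − s_(2) = (2**(n + 1)*(-n**2 + n + 3)*factorial(n + 1)) − (24), i.e. -2*2**n*n**3*factorial(n) + 8*2**n*n*factorial(n) + 6*2**n*factorial(n) - 24.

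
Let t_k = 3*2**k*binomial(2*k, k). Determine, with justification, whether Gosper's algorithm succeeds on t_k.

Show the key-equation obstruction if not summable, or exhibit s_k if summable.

No; the degree bound rules out any f.

The ratio is 4*(2*k + 1)/(k + 1).
Take A(k)=8*k + 4, B(k)=k + 1, C(k)=1.
f must satisfy (8*k + 4)·f(k+1) − (k)·f(k) = 1.
Bound: deg f ≤ -1.
deg f ≤ -1 is impossible — no certificate.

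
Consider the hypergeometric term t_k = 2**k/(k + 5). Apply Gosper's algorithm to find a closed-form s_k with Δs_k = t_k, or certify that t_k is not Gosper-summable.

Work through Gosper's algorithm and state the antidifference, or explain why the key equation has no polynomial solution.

no hypergeometric antidifference exists

Compute t_(k+1)/t_k: get 2*(k + 5)/(k + 6).
Gosper form: A/B · C(k+1)/C(k) with A=2*k + 10, B=k + 6, C=1.
Solve (2*k + 10)·f(k+1) − (k + 5)·f(k) = 1.
d = -1 from the (1,1,0) case.
deg f ≤ -1 is impossible — no certificate.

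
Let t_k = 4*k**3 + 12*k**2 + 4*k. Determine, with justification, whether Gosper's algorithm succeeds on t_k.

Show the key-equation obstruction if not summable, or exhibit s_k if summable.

t_(k+1)/t_k = (k**3 + 6*k**2 + 10*k + 5)/(k*(k**2 + 3*k + 1)).
Factor: A=1; B=1; C=k**3 + 3*k**2 + k.
f must satisfy (1)·f(k+1) − (1)·f(k) = k**3 + 3*k**2 + k.
Bound: deg f ≤ 4.
A polynomial solution: f(k) = k**2*(k - 1)*(k + 3)/4.
Get s_k = R·t_k = k**2*(k**2 + 2*k - 3) with R(k) = B(k−1)f(k)/C(k) = k*(k - 1)*(k + 3)/(4*(k**2 + 3*k + 1)).
Δs = 4*k*(k**2 + 3*k + 1), as required.

Yes. s_k = k**2*(k**2 + 2*k - 3).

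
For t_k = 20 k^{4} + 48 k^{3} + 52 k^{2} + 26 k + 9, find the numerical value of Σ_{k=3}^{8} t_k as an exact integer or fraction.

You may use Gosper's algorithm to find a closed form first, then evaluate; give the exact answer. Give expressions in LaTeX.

Step 1: r(k) = (20*k**4 + 128*k**3 + 316*k**2 + 354*k + 155)/(20*k**4 + 48*k**3 + 52*k**2 + 26*k + 9).
A = 1, B = 1, C = k**4 + 12*k**3/5 + 13*k**2/5 + 13*k/10 + 9/20.
Key eq: (1)·f(k+1) = (1)·f(k) + (k**4 + 12*k**3/5 + 13*k**2/5 + 13*k/10 + 9/20).
From deg A=0, deg B=0, deg C=4: d=5.
Solve for f: f(k) = k*(4*k**4 + 2*k**3 - k + 4)/20 (degree 5 ≤ 5).
So s_k = (B(k−1)f/C)·t_k = (k*(4*k**4 + 2*k**3 - k + 4)/(20*k**4 + 48*k**3 + 52*k**2 + 26*k + 9))·t_k = k*(4*k**4 + 2*k**3 - k + 4).
Verify: 20*k**4 + 48*k**3 + 52*k**2 + 26*k + 9 matches t_k.
Telescoping: Σ = s_(9) − s_(3) = 249273 − (1137) = 248136.

Σ = 248136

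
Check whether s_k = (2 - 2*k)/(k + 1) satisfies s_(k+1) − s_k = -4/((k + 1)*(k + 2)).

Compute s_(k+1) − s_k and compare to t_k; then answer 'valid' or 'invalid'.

s_(k+1) = -2*k/(k + 2)
s_(k+1) − s_k = -4/(k**2 + 3*k + 2)
(s_(k+1) − s_k) − t_k = 0

Valid — Δs_k = t_k.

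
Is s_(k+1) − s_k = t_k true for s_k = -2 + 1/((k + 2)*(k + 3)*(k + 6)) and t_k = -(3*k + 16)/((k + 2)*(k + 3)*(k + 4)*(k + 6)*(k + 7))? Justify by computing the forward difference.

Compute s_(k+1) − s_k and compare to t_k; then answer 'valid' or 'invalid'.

s_(k+1) = -2 + 1/((k + 3)*(k + 4)*(k + 7))
s_(k+1) − s_k = ((k + 2)*(k + 6) - (k + 4)*(k + 7))/((k + 2)*(k + 3)*(k + 4)*(k + 6)*(k + 7))
(s_(k+1) − s_k) − t_k = 0

valid (s_(k+1) − s_k reduces to t_k)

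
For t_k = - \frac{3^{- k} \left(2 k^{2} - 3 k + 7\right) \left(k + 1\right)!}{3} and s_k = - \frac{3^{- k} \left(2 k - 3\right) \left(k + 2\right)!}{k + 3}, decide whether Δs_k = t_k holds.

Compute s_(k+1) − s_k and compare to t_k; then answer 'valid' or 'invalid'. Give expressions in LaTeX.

Invalid: residual \frac{3^{- k} \left(2 k^{3} + 3 k^{2} - 8 k + 30\right) \left(k + 1\right)!}{3 \left(k + 3\right) \left(k + 4\right)} ≠ 0.

s_(k+1) = -(2*k - 1)*factorial(k + 3)/(3*3**k*(k + 4))
s_(k+1) − s_k = -(2*k**3 + 5*k**2 - 3*k + 27)*factorial(k + 2)/(3*3**k*(k + 3)*(k + 4))
(s_(k+1) − s_k) − t_k = (2*k**3 + 3*k**2 - 8*k + 30)*factorial(k + 1)/(3*3**k*(k + 3)*(k + 4))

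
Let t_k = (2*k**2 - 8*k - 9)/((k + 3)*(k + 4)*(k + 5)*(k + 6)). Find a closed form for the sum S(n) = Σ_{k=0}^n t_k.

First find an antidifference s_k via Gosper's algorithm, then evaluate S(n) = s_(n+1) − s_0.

t_(k+1)/t_k = (k + 3)*(8*k - 2*(k + 1)**2 + 17)/((k + 7)*(-2*k**2 + 8*k + 9)).
So A=k + 3 and B=k + 7, with C=k**2 - 4*k - 9/2.
Key eq: (k + 3)·f(k+1) = (k + 6)·f(k) + (k**2 - 4*k - 9/2).
deg f ≤ 3 (via 1,1,2).
A polynomial solution: f(k) = k*(k**2 - 48*k - 43)/60.
R(k) = B(k−1)·f(k)/C(k) = k*(k + 6)*(k**2 - 48*k - 43)/(30*(2*k**2 - 8*k - 9)); s_k = R·t_k = k*(k**2 - 48*k - 43)/(30*(k + 3)*(k + 4)*(k + 5)).
Verify: (2*k**2 - 8*k - 9)/(k**4 + 18*k**3 + 119*k**2 + 342*k + 360) matches t_k.
s_(n+1) = (n**3 - 45*n**2 - 136*n - 90)/(30*(n**3 + 15*n**2 + 74*n + 120)) and s_(0) = 0, so S(n) = (n**3 - 45*n**2 - 136*n - 90)/(30*(n**3 + 15*n**2 + 74*n + 120)).

S(n) = (n**3 - 45*n**2 - 136*n - 90)/(30*(n**3 + 15*n**2 + 74*n + 120))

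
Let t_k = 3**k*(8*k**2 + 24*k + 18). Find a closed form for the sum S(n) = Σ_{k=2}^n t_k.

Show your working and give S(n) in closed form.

S(n) = 12*3**n*n**2 + 24*3**n*n + 21*3**n - 171

t_(k+1)/t_k = 3*(4*k**2 + 20*k + 25)/(4*k**2 + 12*k + 9).
Normal form (A,B,C) = (3, 1, k**2 + 3*k + 9/4).
f must satisfy (3)·f(k+1) − (1)·f(k) = k**2 + 3*k + 9/4.
deg f ≤ 2 (via 0,0,2).
Match coefficients ⇒ f(k) = (4*k**2 + 3)/8.
R(k) = B(k−1)·f(k)/C(k) = (4*k**2 + 3)/(2*(2*k + 3)**2); s_k = R·t_k = 3**k*(4*k**2 + 3).
Verify: 3**k*(8*k**2 + 24*k + 18) matches t_k.
Σ_(k=2)^n t_k = s_(n+1) − s_(2) = (3**(n + 1)*(4*n**2 + 8*n + 7)) − (171), i.e. 12*3**n*n**2 + 24*3**n*n + 21*3**n - 171.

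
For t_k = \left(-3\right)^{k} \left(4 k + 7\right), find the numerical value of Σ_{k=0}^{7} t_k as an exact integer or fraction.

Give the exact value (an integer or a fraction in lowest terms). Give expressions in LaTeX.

The ratio is 3*(-4*k - 11)/(4*k + 7).
Factor: A=-3; B=1; C=k + 7/4.
Key eq: (-3)·f(k+1) = (1)·f(k) + (k + 7/4).
From deg A=0, deg B=0, deg C=1: d=1.
Solve for f: f(k) = -(k + 1)/4 (degree 1 ≤ 1).
Get s_k = R·t_k = (-3)**k*(-k - 1) with R(k) = B(k−1)f(k)/C(k) = -(k + 1)/(4*k + 7).
Verify: (-3)**k*(4*k + 7) matches t_k.
Evaluate s at k=8 and k=0: -59049 and -1; difference -59048.

Σ = -59048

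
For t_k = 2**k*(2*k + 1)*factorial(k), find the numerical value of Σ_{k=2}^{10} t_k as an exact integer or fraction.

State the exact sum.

Compute t_(k+1)/t_k: get 2*(k + 1)*(2*k + 3)/(2*k + 1).
Factor: A=2*k + 2; B=1; C=k + 1/2.
Set up (2*k + 2)·f(k+1) − (1)·f(k) − (k + 1/2) = 0.
Bound: deg f ≤ 0.
Match coefficients ⇒ f(k) = 1/2.
Certificate R = B(k−1)f/C = 1/(2*k + 1) gives s_k = 2**k*factorial(k).
s_(k+1) − s_k = 2**k*(2*k + 1)*factorial(k) = t_k.
Evaluate s at k=11 and k=2: 81749606400 and 8; difference 81749606392.

Σ = 81749606392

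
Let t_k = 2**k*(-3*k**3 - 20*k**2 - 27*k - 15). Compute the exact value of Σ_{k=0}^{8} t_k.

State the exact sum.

The ratio is 2*(3*k**3 + 29*k**2 + 76*k + 65)/(3*k**3 + 20*k**2 + 27*k + 15).
Gosper form: A/B · C(k+1)/C(k) with A=2, B=1, C=k**3 + 20*k**2/3 + 9*k + 5.
f must satisfy (2)·f(k+1) − (1)·f(k) = k**3 + 20*k**2/3 + 9*k + 5.
From deg A=0, deg B=0, deg C=3: d=3.
Solving with deg f ≤ 3: f(k) = (3*k**3 + 2*k**2 + k + 3)/3.
Then R = B(k−1)f/C = (3*k**3 + 2*k**2 + k + 3)/(3*k**3 + 20*k**2 + 27*k + 15), so s_k = R(k)·t_k = 2**k*(-3*k**3 - 2*k**2 - k - 3).
s_(k+1) − s_k = 2**k*(-3*k**3 - 20*k**2 - 27*k - 15) = t_k.
Telescoping: Σ = s_(9) − s_(0) = -1208832 − (-3) = -1208829.

Σ = -1208829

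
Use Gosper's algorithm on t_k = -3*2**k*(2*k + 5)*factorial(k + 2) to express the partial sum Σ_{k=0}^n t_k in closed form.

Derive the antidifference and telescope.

r(k) = 2*(k + 3)*(2*k + 7)/(2*k + 5) after simplifying.
Take A(k)=2*k + 6, B(k)=1, C(k)=k + 5/2.
Solve (2*k + 6)·f(k+1) − (1)·f(k) = k + 5/2.
From deg A=1, deg B=0, deg C=1: d=0.
Coefficient equations give f(k) = 1/2.
Get s_k = R·t_k = -3*2**k*factorial(k + 2) with R(k) = B(k−1)f(k)/C(k) = 1/(2*k + 5).
Verify: -3*2**k*(2*k + 5)*factorial(k + 2) matches t_k.
Telescope: S(n) = s_(n+1) − s_(0) = -6*2**n*factorial(n + 3) − (-6) = -6*2**n*factorial(n + 3) + 6.

S(n) = -6*2**n*factorial(n + 3) + 6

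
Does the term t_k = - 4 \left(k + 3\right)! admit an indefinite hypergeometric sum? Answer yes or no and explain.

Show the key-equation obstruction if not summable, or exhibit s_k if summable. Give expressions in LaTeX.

No — negative degree bound, so no certificate f.

Ratio r(k) = k + 4.
Take A(k)=k + 4, B(k)=1, C(k)=1.
Set up (k + 4)·f(k+1) − (1)·f(k) − (1) = 0.
deg f ≤ -1 (via 1,0,0).
deg f ≤ -1 is impossible — no certificate.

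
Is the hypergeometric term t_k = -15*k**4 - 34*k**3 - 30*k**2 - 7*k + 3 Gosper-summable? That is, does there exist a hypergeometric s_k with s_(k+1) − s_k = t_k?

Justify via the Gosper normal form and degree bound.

Step 1: r(k) = (15*k**4 + 94*k**3 + 222*k**2 + 229*k + 83)/(15*k**4 + 34*k**3 + 30*k**2 + 7*k - 3).
Gosper form: A/B · C(k+1)/C(k) with A=1, B=1, C=k**4 + 34*k**3/15 + 2*k**2 + 7*k/15 - 1/5.
Need (1)·f(k+1) − (1)·f(k) = k**4 + 34*k**3/15 + 2*k**2 + 7*k/15 - 1/5.
Degrees (0,0,4) ⇒ d ≤ 5.
Solving with deg f ≤ 5: f(k) = k*(3*k**4 + k**3 - 2*k**2 - 3*k - 2)/15.
Certificate R = B(k−1)f/C = k*(3*k**4 + k**3 - 2*k**2 - 3*k - 2)/(15*k**4 + 34*k**3 + 30*k**2 + 7*k - 3) gives s_k = k*(-3*k**4 - k**3 + 2*k**2 + 3*k + 2).
Verify: -15*k**4 - 34*k**3 - 30*k**2 - 7*k + 3 matches t_k.

Yes. s_k = k*(-3*k**4 - k**3 + 2*k**2 + 3*k + 2).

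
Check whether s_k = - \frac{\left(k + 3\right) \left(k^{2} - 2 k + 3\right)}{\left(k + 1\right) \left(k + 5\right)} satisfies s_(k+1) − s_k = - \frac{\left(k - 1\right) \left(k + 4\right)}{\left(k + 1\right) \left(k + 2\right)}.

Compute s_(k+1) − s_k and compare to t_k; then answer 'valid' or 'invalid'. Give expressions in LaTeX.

Invalid: residual \frac{4 \left(4 k^{2} + 6 k - 13\right)}{k^{4} + 14 k^{3} + 65 k^{2} + 112 k + 60} ≠ 0.

s_(k+1) = -(k + 4)*(-2*k + (k + 1)**2 + 1)/((k + 2)*(k + 6))
s_(k+1) − s_k = (-k**4 - 14*k**3 - 43*k**2 - 22*k + 68)/(k**4 + 14*k**3 + 65*k**2 + 112*k + 60)
(s_(k+1) − s_k) − t_k = 4*(4*k**2 + 6*k - 13)/(k**4 + 14*k**3 + 65*k**2 + 112*k + 60)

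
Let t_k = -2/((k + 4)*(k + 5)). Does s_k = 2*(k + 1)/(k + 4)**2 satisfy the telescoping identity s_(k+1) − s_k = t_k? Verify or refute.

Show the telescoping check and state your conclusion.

s_(k+1) = 2*(k + 2)/(k + 5)**2
s_(k+1) − s_k = 2*(-k**2 - 3*k + 7)/(k**4 + 18*k**3 + 121*k**2 + 360*k + 400)
(s_(k+1) − s_k) − t_k = 6*(2*k + 9)/(k**4 + 18*k**3 + 121*k**2 + 360*k + 400)

Invalid: residual 6*(2*k + 9)/(k**4 + 18*k**3 + 121*k**2 + 360*k + 400) ≠ 0.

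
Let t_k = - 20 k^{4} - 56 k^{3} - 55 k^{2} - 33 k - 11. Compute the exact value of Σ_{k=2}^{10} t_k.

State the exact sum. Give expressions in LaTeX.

Σ = -698985

Compute t_(k+1)/t_k: get (20*k**4 + 136*k**3 + 343*k**2 + 391*k + 175)/(20*k**4 + 56*k**3 + 55*k**2 + 33*k + 11).
Factor: A=1; B=1; C=k**4 + 14*k**3/5 + 11*k**2/4 + 33*k/20 + 11/20.
Need (1)·f(k+1) − (1)·f(k) = k**4 + 14*k**3/5 + 11*k**2/4 + 33*k/20 + 11/20.
deg f ≤ 5 (via 0,0,4).
Match coefficients ⇒ f(k) = k*(4*k**4 + 4*k**3 - 3*k**2 + 3*k + 3)/20.
Then R = B(k−1)f/C = k*(4*k**4 + 4*k**3 - 3*k**2 + 3*k + 3)/(20*k**4 + 56*k**3 + 55*k**2 + 33*k + 11), so s_k = R(k)·t_k = k*(-4*k**4 - 4*k**3 + 3*k**2 - 3*k - 3).
Check: Δs_k = -20*k**4 - 56*k**3 - 55*k**2 - 33*k - 11. ✓
Evaluate s at k=11 and k=2: -699171 and -186; difference -698985.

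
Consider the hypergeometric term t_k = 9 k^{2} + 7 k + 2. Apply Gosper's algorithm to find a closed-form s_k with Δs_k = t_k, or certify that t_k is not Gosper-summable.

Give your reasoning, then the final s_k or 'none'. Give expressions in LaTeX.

Compute t_(k+1)/t_k: get (9*k**2 + 25*k + 18)/(9*k**2 + 7*k + 2).
Factor: A=1; B=1; C=k**2 + 7*k/9 + 2/9.
Solve (1)·f(k+1) − (1)·f(k) = k**2 + 7*k/9 + 2/9.
Degrees (0,0,2) ⇒ d ≤ 3.
Solving with deg f ≤ 3: f(k) = k**2*(3*k - 1)/9.
Certificate R = B(k−1)f/C = k**2*(3*k - 1)/(9*k**2 + 7*k + 2) gives s_k = k**2*(3*k - 1).
Verify: 9*k**2 + 7*k + 2 matches t_k.

s_k = k^{2} \left(3 k - 1\right)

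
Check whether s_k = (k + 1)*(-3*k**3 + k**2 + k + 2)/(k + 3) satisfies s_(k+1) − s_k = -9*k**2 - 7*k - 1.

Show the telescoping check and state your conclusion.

s_(k+1) = (k + 2)*(k - 3*(k + 1)**3 + (k + 1)**2 + 3)/(k + 4)
s_(k+1) − s_k = (-9*k**4 - 58*k**3 - 88*k**2 - 45*k - 2)/(k**2 + 7*k + 12)
(s_(k+1) − s_k) − t_k = 2*(6*k**3 + 35*k**2 + 23*k + 5)/(k**2 + 7*k + 12)

Invalid: residual 2*(6*k**3 + 35*k**2 + 23*k + 5)/(k**2 + 7*k + 12) ≠ 0.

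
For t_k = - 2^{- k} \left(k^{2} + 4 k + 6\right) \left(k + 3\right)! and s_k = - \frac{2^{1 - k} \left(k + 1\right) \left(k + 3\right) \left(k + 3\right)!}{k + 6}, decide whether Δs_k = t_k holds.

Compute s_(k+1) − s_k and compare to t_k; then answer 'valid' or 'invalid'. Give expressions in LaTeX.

s_(k+1) = -(k + 2)*(k + 4)*factorial(k + 4)/(2**k*(k + 7))
s_(k+1) − s_k = -(k**4 + 14*k**3 + 70*k**2 + 162*k + 150)*factorial(k + 3)/(2**k*(k + 6)*(k + 7))
(s_(k+1) − s_k) − t_k = 3*(k**3 + 10*k**2 + 28*k + 34)*factorial(k + 3)/(2**k*(k + 6)*(k + 7))

Invalid: residual \frac{3 \cdot 2^{- k} \left(k^{3} + 10 k^{2} + 28 k + 34\right) \left(k + 3\right)!}{\left(k + 6\right) \left(k + 7\right)} ≠ 0.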